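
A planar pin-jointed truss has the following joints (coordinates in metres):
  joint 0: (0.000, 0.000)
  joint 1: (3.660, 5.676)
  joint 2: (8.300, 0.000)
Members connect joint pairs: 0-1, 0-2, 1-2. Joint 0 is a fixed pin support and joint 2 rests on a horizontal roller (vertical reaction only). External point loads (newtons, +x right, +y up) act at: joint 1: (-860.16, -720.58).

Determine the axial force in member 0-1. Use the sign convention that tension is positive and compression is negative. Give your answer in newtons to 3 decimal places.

-1179.228

N=3 nodes, M=3 members, R=3 reactions → 2N=6, M+R=6
member 0 (0-1): L=6.7537, (cx,cy)=(0.5419,0.8404)
member 1 (0-2): L=8.3000, (cx,cy)=(1.0000,0.0000)
member 2 (1-2): L=7.3312, (cx,cy)=(0.6329,-0.7742)
solve A·x = −loads:
  F[0-1] = -1179.2281 N (compression)
  F[0-2] = -221.1074 N (compression)
  F[1-2] = +349.3500 N (tension)
  Rx@0 = +860.1600 N
  Ry@0 = +991.0553 N
  Ry@2 = -270.4753 N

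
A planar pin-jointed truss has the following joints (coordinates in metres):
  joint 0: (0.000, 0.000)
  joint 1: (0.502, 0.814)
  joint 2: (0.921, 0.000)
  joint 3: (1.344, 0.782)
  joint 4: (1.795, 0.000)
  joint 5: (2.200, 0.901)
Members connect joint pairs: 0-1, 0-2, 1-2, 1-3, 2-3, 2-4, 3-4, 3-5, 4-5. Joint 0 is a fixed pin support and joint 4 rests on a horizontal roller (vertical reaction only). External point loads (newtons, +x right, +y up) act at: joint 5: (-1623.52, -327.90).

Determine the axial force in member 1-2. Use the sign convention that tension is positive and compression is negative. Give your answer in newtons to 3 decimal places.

N=6 nodes, M=9 members, R=3 reactions → 2N=12, M+R=12
member 0 (0-1): L=0.9563, (cx,cy)=(0.5249,0.8512)
member 1 (0-2): L=0.9210, (cx,cy)=(1.0000,0.0000)
member 2 (1-2): L=0.9155, (cx,cy)=(0.4577,-0.8891)
member 3 (1-3): L=0.8426, (cx,cy)=(0.9993,-0.0380)
member 4 (2-3): L=0.8891, (cx,cy)=(0.4758,0.8796)
member 5 (2-4): L=0.8740, (cx,cy)=(1.0000,0.0000)
member 6 (3-4): L=0.9027, (cx,cy)=(0.4996,-0.8663)
member 7 (3-5): L=0.8642, (cx,cy)=(0.9905,0.1377)
member 8 (4-5): L=0.9878, (cx,cy)=(0.4100,0.9121)
solve A·x = −loads:
  F[0-1] = -870.5140 N (compression)
  F[0-2] = -1166.5750 N (compression)
  F[1-2] = +869.8903 N (tension)
  F[1-3] = -855.6839 N (compression)
  F[2-3] = -879.3413 N (compression)
  F[2-4] = -350.0841 N (compression)
  F[3-4] = +602.6545 N (tension)
  F[3-5] = -1589.6608 N (compression)
  F[4-5] = -119.5192 N (compression)
  Rx@0 = +1623.5200 N
  Ry@0 = +740.9426 N
  Ry@4 = -413.0426 N

869.890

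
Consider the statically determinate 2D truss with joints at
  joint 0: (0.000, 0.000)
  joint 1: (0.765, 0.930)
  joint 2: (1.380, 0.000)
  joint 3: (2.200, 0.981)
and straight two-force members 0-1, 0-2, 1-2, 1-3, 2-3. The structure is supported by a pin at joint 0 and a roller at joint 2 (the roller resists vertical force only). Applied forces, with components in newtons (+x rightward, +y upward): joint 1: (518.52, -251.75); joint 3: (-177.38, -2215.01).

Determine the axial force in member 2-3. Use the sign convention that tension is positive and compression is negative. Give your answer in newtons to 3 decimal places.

-2966.834

N=4 nodes, M=5 members, R=3 reactions → 2N=8, M+R=8
member 0 (0-1): L=1.2042, (cx,cy)=(0.6353,0.7723)
member 1 (0-2): L=1.3800, (cx,cy)=(1.0000,0.0000)
member 2 (1-2): L=1.1150, (cx,cy)=(0.5516,-0.8341)
member 3 (1-3): L=1.4359, (cx,cy)=(0.9994,0.0355)
member 4 (2-3): L=1.2786, (cx,cy)=(0.6413,0.7673)
solve A·x = −loads:
  F[0-1] = +1848.1612 N (tension)
  F[0-2] = -832.9423 N (compression)
  F[1-2] = -1939.4780 N (compression)
  F[1-3] = +1726.4516 N (tension)
  F[2-3] = -2966.8340 N (compression)
  Rx@0 = -341.1400 N
  Ry@0 = -1427.3158 N
  Ry@2 = +3894.0758 N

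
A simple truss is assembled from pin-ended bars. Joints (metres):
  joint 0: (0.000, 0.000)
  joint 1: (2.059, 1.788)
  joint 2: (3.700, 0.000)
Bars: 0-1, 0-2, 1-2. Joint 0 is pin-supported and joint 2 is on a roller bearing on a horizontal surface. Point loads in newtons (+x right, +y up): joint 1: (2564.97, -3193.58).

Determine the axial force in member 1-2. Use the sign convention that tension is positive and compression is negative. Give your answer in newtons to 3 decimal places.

-4094.625

N=3 nodes, M=3 members, R=3 reactions → 2N=6, M+R=6
member 0 (0-1): L=2.7270, (cx,cy)=(0.7550,0.6557)
member 1 (0-2): L=3.7000, (cx,cy)=(1.0000,0.0000)
member 2 (1-2): L=2.4269, (cx,cy)=(0.6762,-0.7367)
solve A·x = −loads:
  F[0-1] = -269.7873 N (compression)
  F[0-2] = +2768.6722 N (tension)
  F[1-2] = -4094.6252 N (compression)
  Rx@0 = -2564.9700 N
  Ry@0 = +176.8915 N
  Ry@2 = +3016.6885 N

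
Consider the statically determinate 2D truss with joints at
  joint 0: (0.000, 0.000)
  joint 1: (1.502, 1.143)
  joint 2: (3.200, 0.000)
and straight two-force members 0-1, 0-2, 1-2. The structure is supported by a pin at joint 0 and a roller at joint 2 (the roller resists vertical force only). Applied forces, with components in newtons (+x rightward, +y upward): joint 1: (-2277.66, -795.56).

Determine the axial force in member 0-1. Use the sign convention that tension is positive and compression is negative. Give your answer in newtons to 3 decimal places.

-2040.515

N=3 nodes, M=3 members, R=3 reactions → 2N=6, M+R=6
member 0 (0-1): L=1.8874, (cx,cy)=(0.7958,0.6056)
member 1 (0-2): L=3.2000, (cx,cy)=(1.0000,0.0000)
member 2 (1-2): L=2.0469, (cx,cy)=(0.8296,-0.5584)
solve A·x = −loads:
  F[0-1] = -2040.5154 N (compression)
  F[0-2] = -653.8499 N (compression)
  F[1-2] = +788.1872 N (tension)
  Rx@0 = +2277.6600 N
  Ry@0 = +1235.6957 N
  Ry@2 = -440.1357 N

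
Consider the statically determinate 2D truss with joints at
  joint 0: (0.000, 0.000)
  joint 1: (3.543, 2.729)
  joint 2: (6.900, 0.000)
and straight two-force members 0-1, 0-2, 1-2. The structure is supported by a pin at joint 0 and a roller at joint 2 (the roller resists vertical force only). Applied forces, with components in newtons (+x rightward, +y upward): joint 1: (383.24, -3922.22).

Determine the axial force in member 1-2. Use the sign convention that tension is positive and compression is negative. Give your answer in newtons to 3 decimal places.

-3433.059

N=3 nodes, M=3 members, R=3 reactions → 2N=6, M+R=6
member 0 (0-1): L=4.4722, (cx,cy)=(0.7922,0.6102)
member 1 (0-2): L=6.9000, (cx,cy)=(1.0000,0.0000)
member 2 (1-2): L=4.3263, (cx,cy)=(0.7760,-0.6308)
solve A·x = −loads:
  F[0-1] = -2878.7574 N (compression)
  F[0-2] = +2663.8870 N (tension)
  F[1-2] = -3433.0593 N (compression)
  Rx@0 = -383.2400 N
  Ry@0 = +1756.6711 N
  Ry@2 = +2165.5489 N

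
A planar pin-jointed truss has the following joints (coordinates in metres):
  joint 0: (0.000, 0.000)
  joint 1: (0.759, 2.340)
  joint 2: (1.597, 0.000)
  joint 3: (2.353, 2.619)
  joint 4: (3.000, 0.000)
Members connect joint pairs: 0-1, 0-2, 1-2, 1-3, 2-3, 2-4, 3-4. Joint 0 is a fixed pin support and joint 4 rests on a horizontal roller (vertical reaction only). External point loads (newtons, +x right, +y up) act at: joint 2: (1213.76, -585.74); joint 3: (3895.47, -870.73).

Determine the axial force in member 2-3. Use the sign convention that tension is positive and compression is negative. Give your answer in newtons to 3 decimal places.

3324.816

N=5 nodes, M=7 members, R=3 reactions → 2N=10, M+R=10
member 0 (0-1): L=2.4600, (cx,cy)=(0.3085,0.9512)
member 1 (0-2): L=1.5970, (cx,cy)=(1.0000,0.0000)
member 2 (1-2): L=2.4855, (cx,cy)=(0.3372,-0.9415)
member 3 (1-3): L=1.6182, (cx,cy)=(0.9850,0.1724)
member 4 (2-3): L=2.7259, (cx,cy)=(0.2773,0.9608)
member 5 (2-4): L=1.4030, (cx,cy)=(1.0000,0.0000)
member 6 (3-4): L=2.6977, (cx,cy)=(0.2398,-0.9708)
solve A·x = −loads:
  F[0-1] = +3089.7668 N (tension)
  F[0-2] = +4155.9303 N (tension)
  F[1-2] = -2770.8881 N (compression)
  F[1-3] = +1916.2045 N (tension)
  F[2-3] = +3324.8165 N (tension)
  F[2-4] = +1085.8673 N (tension)
  F[3-4] = -4527.6373 N (compression)
  Rx@0 = -5109.2300 N
  Ry@0 = -2939.0268 N
  Ry@4 = +4395.4968 N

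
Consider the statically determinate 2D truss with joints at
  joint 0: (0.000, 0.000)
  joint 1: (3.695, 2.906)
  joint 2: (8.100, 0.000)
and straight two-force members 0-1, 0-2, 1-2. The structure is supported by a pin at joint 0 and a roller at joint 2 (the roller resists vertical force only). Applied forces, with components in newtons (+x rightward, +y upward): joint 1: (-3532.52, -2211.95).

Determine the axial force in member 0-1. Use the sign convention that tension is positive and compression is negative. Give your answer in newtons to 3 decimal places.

N=3 nodes, M=3 members, R=3 reactions → 2N=6, M+R=6
member 0 (0-1): L=4.7008, (cx,cy)=(0.7860,0.6182)
member 1 (0-2): L=8.1000, (cx,cy)=(1.0000,0.0000)
member 2 (1-2): L=5.2772, (cx,cy)=(0.8347,-0.5507)
solve A·x = −loads:
  F[0-1] = -3995.9770 N (compression)
  F[0-2] = -391.5608 N (compression)
  F[1-2] = +469.0909 N (tension)
  Rx@0 = +3532.5200 N
  Ry@0 = +2470.2646 N
  Ry@2 = -258.3146 N

-3995.977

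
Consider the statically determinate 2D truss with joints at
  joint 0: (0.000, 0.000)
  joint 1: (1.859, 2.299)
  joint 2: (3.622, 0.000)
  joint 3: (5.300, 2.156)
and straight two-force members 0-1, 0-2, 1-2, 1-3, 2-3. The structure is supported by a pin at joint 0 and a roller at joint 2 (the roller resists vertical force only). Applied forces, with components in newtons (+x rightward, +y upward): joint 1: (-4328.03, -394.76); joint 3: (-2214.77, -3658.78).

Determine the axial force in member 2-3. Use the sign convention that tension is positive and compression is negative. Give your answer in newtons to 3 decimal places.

N=4 nodes, M=5 members, R=3 reactions → 2N=8, M+R=8
member 0 (0-1): L=2.9566, (cx,cy)=(0.6288,0.7776)
member 1 (0-2): L=3.6220, (cx,cy)=(1.0000,0.0000)
member 2 (1-2): L=2.8972, (cx,cy)=(0.6085,-0.7935)
member 3 (1-3): L=3.4440, (cx,cy)=(0.9991,-0.0415)
member 4 (2-3): L=2.7320, (cx,cy)=(0.6142,0.7892)
solve A·x = −loads:
  F[0-1] = -3295.5533 N (compression)
  F[0-2] = -4470.6549 N (compression)
  F[1-2] = +2699.7686 N (tension)
  F[1-3] = +613.5354 N (tension)
  F[2-3] = -4604.0442 N (compression)
  Rx@0 = +6542.8000 N
  Ry@0 = +2562.5936 N
  Ry@2 = +1490.9464 N

-4604.044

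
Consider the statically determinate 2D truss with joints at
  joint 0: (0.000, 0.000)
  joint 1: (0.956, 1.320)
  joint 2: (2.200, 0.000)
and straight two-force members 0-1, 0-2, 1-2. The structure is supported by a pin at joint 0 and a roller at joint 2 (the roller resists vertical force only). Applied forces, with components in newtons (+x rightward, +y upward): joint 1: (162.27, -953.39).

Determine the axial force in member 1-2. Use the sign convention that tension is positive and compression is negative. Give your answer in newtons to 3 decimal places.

N=3 nodes, M=3 members, R=3 reactions → 2N=6, M+R=6
member 0 (0-1): L=1.6298, (cx,cy)=(0.5866,0.8099)
member 1 (0-2): L=2.2000, (cx,cy)=(1.0000,0.0000)
member 2 (1-2): L=1.8138, (cx,cy)=(0.6858,-0.7277)
solve A·x = −loads:
  F[0-1] = -545.4200 N (compression)
  F[0-2] = +482.1945 N (tension)
  F[1-2] = -703.0651 N (compression)
  Rx@0 = -162.2700 N
  Ry@0 = +441.7367 N
  Ry@2 = +511.6533 N

-703.065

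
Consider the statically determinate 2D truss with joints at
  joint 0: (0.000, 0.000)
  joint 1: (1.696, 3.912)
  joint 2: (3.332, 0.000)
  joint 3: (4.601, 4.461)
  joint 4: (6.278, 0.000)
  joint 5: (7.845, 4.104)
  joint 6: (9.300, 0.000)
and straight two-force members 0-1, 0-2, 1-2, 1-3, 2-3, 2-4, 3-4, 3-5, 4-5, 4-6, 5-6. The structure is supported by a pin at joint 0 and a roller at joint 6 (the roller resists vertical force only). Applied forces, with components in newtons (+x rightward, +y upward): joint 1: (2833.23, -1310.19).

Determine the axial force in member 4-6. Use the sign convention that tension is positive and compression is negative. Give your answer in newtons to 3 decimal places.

N=7 nodes, M=11 members, R=3 reactions → 2N=14, M+R=14
member 0 (0-1): L=4.2638, (cx,cy)=(0.3978,0.9175)
member 1 (0-2): L=3.3320, (cx,cy)=(1.0000,0.0000)
member 2 (1-2): L=4.2403, (cx,cy)=(0.3858,-0.9226)
member 3 (1-3): L=2.9564, (cx,cy)=(0.9826,0.1857)
member 4 (2-3): L=4.6380, (cx,cy)=(0.2736,0.9618)
member 5 (2-4): L=2.9460, (cx,cy)=(1.0000,0.0000)
member 6 (3-4): L=4.7658, (cx,cy)=(0.3519,-0.9360)
member 7 (3-5): L=3.2636, (cx,cy)=(0.9940,-0.1094)
member 8 (4-5): L=4.3930, (cx,cy)=(0.3567,0.9342)
member 9 (4-6): L=3.0220, (cx,cy)=(1.0000,0.0000)
member 10 (5-6): L=4.3543, (cx,cy)=(0.3342,-0.9425)
solve A·x = −loads:
  F[0-1] = +131.3676 N (tension)
  F[0-2] = +2780.9765 N (tension)
  F[1-2] = -1965.1465 N (compression)
  F[1-3] = -2058.5874 N (compression)
  F[2-3] = +1884.9200 N (tension)
  F[2-4] = +1507.0487 N (tension)
  F[3-4] = -1409.6069 N (compression)
  F[3-5] = -1017.1370 N (compression)
  F[4-5] = +1412.3641 N (tension)
  F[4-6] = +507.2356 N (tension)
  F[5-6] = -1517.9730 N (compression)
  Rx@0 = -2833.2300 N
  Ry@0 = -120.5281 N
  Ry@6 = +1430.7181 N

507.236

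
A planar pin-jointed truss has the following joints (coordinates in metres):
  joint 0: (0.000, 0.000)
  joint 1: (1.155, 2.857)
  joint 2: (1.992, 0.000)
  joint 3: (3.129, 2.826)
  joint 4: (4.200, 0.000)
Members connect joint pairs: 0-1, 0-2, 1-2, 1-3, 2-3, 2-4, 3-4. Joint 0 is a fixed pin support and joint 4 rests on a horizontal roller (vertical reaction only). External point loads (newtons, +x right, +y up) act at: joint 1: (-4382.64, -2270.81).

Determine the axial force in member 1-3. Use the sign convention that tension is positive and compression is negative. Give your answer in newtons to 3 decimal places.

1830.044

N=5 nodes, M=7 members, R=3 reactions → 2N=10, M+R=10
member 0 (0-1): L=3.0816, (cx,cy)=(0.3748,0.9271)
member 1 (0-2): L=1.9920, (cx,cy)=(1.0000,0.0000)
member 2 (1-2): L=2.9771, (cx,cy)=(0.2811,-0.9597)
member 3 (1-3): L=1.9742, (cx,cy)=(0.9999,-0.0157)
member 4 (2-3): L=3.0462, (cx,cy)=(0.3733,0.9277)
member 5 (2-4): L=2.2080, (cx,cy)=(1.0000,0.0000)
member 6 (3-4): L=3.0221, (cx,cy)=(0.3544,-0.9351)
solve A·x = −loads:
  F[0-1] = -4991.4245 N (compression)
  F[0-2] = -2511.8489 N (compression)
  F[1-2] = +2425.8793 N (tension)
  F[1-3] = +1830.0440 N (tension)
  F[2-3] = -2509.3896 N (compression)
  F[2-4] = -893.1693 N (compression)
  F[3-4] = +2520.3367 N (tension)
  Rx@0 = +4382.6400 N
  Ry@0 = +4627.5759 N
  Ry@4 = -2356.7659 N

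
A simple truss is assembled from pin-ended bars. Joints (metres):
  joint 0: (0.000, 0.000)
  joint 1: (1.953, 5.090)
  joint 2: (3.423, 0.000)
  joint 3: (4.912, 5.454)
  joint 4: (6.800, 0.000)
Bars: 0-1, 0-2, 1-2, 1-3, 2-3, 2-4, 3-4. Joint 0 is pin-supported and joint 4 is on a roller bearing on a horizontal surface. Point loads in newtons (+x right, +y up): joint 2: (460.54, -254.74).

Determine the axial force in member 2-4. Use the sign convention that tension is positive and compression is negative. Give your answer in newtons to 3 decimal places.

44.390

N=5 nodes, M=7 members, R=3 reactions → 2N=10, M+R=10
member 0 (0-1): L=5.4518, (cx,cy)=(0.3582,0.9336)
member 1 (0-2): L=3.4230, (cx,cy)=(1.0000,0.0000)
member 2 (1-2): L=5.2980, (cx,cy)=(0.2775,-0.9607)
member 3 (1-3): L=2.9813, (cx,cy)=(0.9925,0.1221)
member 4 (2-3): L=5.6536, (cx,cy)=(0.2634,0.9647)
member 5 (2-4): L=3.3770, (cx,cy)=(1.0000,0.0000)
member 6 (3-4): L=5.7715, (cx,cy)=(0.3271,-0.9450)
solve A·x = −loads:
  F[0-1] = -135.5011 N (compression)
  F[0-2] = +509.0804 N (tension)
  F[1-2] = +121.1589 N (tension)
  F[1-3] = -82.7768 N (compression)
  F[2-3] = +143.4010 N (tension)
  F[2-4] = +44.3897 N (tension)
  F[3-4] = -135.6974 N (compression)
  Rx@0 = -460.5400 N
  Ry@0 = +126.5084 N
  Ry@4 = +128.2316 N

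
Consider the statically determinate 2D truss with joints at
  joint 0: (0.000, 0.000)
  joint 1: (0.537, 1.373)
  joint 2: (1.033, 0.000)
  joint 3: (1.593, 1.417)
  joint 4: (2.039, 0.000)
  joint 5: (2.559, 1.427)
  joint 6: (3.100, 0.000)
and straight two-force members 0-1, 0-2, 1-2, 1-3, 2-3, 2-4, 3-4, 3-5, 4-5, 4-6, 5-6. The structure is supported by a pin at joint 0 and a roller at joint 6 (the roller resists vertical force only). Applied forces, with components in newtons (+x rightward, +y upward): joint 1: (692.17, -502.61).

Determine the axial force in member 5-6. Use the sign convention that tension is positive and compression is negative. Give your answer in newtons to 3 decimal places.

N=7 nodes, M=11 members, R=3 reactions → 2N=14, M+R=14
member 0 (0-1): L=1.4743, (cx,cy)=(0.3642,0.9313)
member 1 (0-2): L=1.0330, (cx,cy)=(1.0000,0.0000)
member 2 (1-2): L=1.4598, (cx,cy)=(0.3398,-0.9405)
member 3 (1-3): L=1.0569, (cx,cy)=(0.9991,0.0416)
member 4 (2-3): L=1.5236, (cx,cy)=(0.3675,0.9300)
member 5 (2-4): L=1.0060, (cx,cy)=(1.0000,0.0000)
member 6 (3-4): L=1.4855, (cx,cy)=(0.3002,-0.9539)
member 7 (3-5): L=0.9661, (cx,cy)=(0.9999,0.0104)
member 8 (4-5): L=1.5188, (cx,cy)=(0.3424,0.9396)
member 9 (4-6): L=1.0610, (cx,cy)=(1.0000,0.0000)
member 10 (5-6): L=1.5261, (cx,cy)=(0.3545,-0.9351)
solve A·x = −loads:
  F[0-1] = -117.0196 N (compression)
  F[0-2] = +734.7939 N (tension)
  F[1-2] = -444.3908 N (compression)
  F[1-3] = -584.3132 N (compression)
  F[2-3] = +449.4099 N (tension)
  F[2-4] = +418.6305 N (tension)
  F[3-4] = -415.8551 N (compression)
  F[3-5] = -293.7944 N (compression)
  F[4-5] = +422.1864 N (tension)
  F[4-6] = +149.2316 N (tension)
  F[5-6] = -420.9681 N (compression)
  Rx@0 = -692.1700 N
  Ry@0 = +108.9807 N
  Ry@6 = +393.6293 N

-420.968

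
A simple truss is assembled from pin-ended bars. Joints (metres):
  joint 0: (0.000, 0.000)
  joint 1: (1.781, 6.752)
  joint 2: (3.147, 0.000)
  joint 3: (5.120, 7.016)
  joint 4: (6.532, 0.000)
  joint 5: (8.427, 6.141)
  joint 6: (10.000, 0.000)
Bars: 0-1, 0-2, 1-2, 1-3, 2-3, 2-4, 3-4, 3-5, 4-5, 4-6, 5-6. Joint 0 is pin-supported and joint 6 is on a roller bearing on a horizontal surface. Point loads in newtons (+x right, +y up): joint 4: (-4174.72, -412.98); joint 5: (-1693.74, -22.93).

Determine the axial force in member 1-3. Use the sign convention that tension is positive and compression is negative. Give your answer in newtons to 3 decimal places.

N=7 nodes, M=11 members, R=3 reactions → 2N=14, M+R=14
member 0 (0-1): L=6.9829, (cx,cy)=(0.2551,0.9669)
member 1 (0-2): L=3.1470, (cx,cy)=(1.0000,0.0000)
member 2 (1-2): L=6.8888, (cx,cy)=(0.1983,-0.9801)
member 3 (1-3): L=3.3494, (cx,cy)=(0.9969,0.0788)
member 4 (2-3): L=7.2881, (cx,cy)=(0.2707,0.9627)
member 5 (2-4): L=3.3850, (cx,cy)=(1.0000,0.0000)
member 6 (3-4): L=7.1567, (cx,cy)=(0.1973,-0.9803)
member 7 (3-5): L=3.4208, (cx,cy)=(0.9667,-0.2558)
member 8 (4-5): L=6.4267, (cx,cy)=(0.2949,0.9555)
member 9 (4-6): L=3.4680, (cx,cy)=(1.0000,0.0000)
member 10 (5-6): L=6.3393, (cx,cy)=(0.2481,-0.9687)
solve A·x = −loads:
  F[0-1] = -1227.5519 N (compression)
  F[0-2] = -5555.3727 N (compression)
  F[1-2] = +1167.0770 N (tension)
  F[1-3] = -546.2099 N (compression)
  F[2-3] = -1188.2723 N (compression)
  F[2-4] = -5002.2677 N (compression)
  F[3-4] = +1525.7824 N (tension)
  F[3-5] = -1207.3931 N (compression)
  F[4-5] = -1133.1928 N (compression)
  F[4-6] = -192.3778 N (compression)
  F[5-6] = +775.2912 N (tension)
  Rx@0 = +5868.4600 N
  Ry@0 = +1186.9541 N
  Ry@6 = -751.0441 N

-546.210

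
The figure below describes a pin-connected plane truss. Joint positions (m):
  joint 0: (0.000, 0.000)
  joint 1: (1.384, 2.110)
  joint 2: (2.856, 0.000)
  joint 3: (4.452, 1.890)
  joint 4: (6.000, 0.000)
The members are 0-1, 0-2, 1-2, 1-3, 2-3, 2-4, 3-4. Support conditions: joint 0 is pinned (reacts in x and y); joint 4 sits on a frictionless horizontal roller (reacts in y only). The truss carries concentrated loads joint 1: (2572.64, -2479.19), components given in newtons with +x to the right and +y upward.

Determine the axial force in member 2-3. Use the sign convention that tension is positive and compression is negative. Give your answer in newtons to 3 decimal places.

1715.247

N=5 nodes, M=7 members, R=3 reactions → 2N=10, M+R=10
member 0 (0-1): L=2.5234, (cx,cy)=(0.5485,0.8362)
member 1 (0-2): L=2.8560, (cx,cy)=(1.0000,0.0000)
member 2 (1-2): L=2.5727, (cx,cy)=(0.5722,-0.8201)
member 3 (1-3): L=3.0759, (cx,cy)=(0.9974,-0.0715)
member 4 (2-3): L=2.4737, (cx,cy)=(0.6452,0.7640)
member 5 (2-4): L=3.1440, (cx,cy)=(1.0000,0.0000)
member 6 (3-4): L=2.4430, (cx,cy)=(0.6336,-0.7736)
solve A·x = −loads:
  F[0-1] = -1199.0484 N (compression)
  F[0-2] = +3230.2773 N (tension)
  F[1-2] = -1597.8906 N (compression)
  F[1-3] = -2321.9795 N (compression)
  F[2-3] = +1715.2473 N (tension)
  F[2-4] = +1209.3879 N (tension)
  F[3-4] = -1908.6389 N (compression)
  Rx@0 = -2572.6400 N
  Ry@0 = +1002.6118 N
  Ry@4 = +1476.5782 N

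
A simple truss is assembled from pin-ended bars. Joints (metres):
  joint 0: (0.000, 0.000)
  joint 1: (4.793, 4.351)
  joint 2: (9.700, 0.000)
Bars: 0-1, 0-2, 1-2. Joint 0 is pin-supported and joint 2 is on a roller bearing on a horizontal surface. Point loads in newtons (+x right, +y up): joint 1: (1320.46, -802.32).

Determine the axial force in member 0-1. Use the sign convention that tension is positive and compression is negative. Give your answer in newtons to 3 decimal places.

277.362

N=3 nodes, M=3 members, R=3 reactions → 2N=6, M+R=6
member 0 (0-1): L=6.4733, (cx,cy)=(0.7404,0.6721)
member 1 (0-2): L=9.7000, (cx,cy)=(1.0000,0.0000)
member 2 (1-2): L=6.5582, (cx,cy)=(0.7482,-0.6634)
solve A·x = −loads:
  F[0-1] = +277.3618 N (tension)
  F[0-2] = +1115.0952 N (tension)
  F[1-2] = -1490.3211 N (compression)
  Rx@0 = -1320.4600 N
  Ry@0 = -186.4265 N
  Ry@2 = +988.7465 N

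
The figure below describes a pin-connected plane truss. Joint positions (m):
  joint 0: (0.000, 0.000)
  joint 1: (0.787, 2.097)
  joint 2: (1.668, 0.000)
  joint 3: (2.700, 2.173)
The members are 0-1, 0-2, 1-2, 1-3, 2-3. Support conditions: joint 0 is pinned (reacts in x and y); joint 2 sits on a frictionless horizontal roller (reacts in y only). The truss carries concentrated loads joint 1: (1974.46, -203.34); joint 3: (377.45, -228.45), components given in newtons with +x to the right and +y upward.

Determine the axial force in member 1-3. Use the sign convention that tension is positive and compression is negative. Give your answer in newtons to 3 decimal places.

495.681

N=4 nodes, M=5 members, R=3 reactions → 2N=8, M+R=8
member 0 (0-1): L=2.2398, (cx,cy)=(0.3514,0.9362)
member 1 (0-2): L=1.6680, (cx,cy)=(1.0000,0.0000)
member 2 (1-2): L=2.2745, (cx,cy)=(0.3873,-0.9219)
member 3 (1-3): L=1.9145, (cx,cy)=(0.9992,0.0397)
member 4 (2-3): L=2.4056, (cx,cy)=(0.4290,0.9033)
solve A·x = −loads:
  F[0-1] = +3212.8061 N (tension)
  F[0-2] = +1223.0325 N (tension)
  F[1-2] = -3461.8389 N (compression)
  F[1-3] = +495.6810 N (tension)
  F[2-3] = -274.6877 N (compression)
  Rx@0 = -2351.9100 N
  Ry@0 = -3007.9492 N
  Ry@2 = +3439.7392 N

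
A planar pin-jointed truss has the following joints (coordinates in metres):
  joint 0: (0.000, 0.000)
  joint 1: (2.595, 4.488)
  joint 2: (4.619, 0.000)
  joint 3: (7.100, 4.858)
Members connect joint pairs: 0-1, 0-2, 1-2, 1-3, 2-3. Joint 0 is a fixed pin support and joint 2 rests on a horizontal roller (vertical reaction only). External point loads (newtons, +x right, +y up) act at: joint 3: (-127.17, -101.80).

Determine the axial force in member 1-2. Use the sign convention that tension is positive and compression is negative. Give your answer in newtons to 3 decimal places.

79.669

N=4 nodes, M=5 members, R=3 reactions → 2N=8, M+R=8
member 0 (0-1): L=5.1842, (cx,cy)=(0.5006,0.8657)
member 1 (0-2): L=4.6190, (cx,cy)=(1.0000,0.0000)
member 2 (1-2): L=4.9233, (cx,cy)=(0.4111,-0.9116)
member 3 (1-3): L=4.5202, (cx,cy)=(0.9966,0.0819)
member 4 (2-3): L=5.4549, (cx,cy)=(0.4548,0.8906)
solve A·x = −loads:
  F[0-1] = -91.3366 N (compression)
  F[0-2] = -81.4508 N (compression)
  F[1-2] = +79.6692 N (tension)
  F[1-3] = -78.7360 N (compression)
  F[2-3] = -107.0705 N (compression)
  Rx@0 = +127.1700 N
  Ry@0 = +79.0704 N
  Ry@2 = +22.7296 N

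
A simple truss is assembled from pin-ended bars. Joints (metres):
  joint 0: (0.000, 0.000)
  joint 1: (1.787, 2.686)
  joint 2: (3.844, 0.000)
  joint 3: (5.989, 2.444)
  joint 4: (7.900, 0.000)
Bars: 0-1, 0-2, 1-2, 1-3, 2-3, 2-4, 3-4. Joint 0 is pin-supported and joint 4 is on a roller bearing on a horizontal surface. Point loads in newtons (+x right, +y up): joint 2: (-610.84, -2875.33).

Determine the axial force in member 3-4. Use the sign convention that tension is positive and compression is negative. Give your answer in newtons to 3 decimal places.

-1776.006

N=5 nodes, M=7 members, R=3 reactions → 2N=10, M+R=10
member 0 (0-1): L=3.2261, (cx,cy)=(0.5539,0.8326)
member 1 (0-2): L=3.8440, (cx,cy)=(1.0000,0.0000)
member 2 (1-2): L=3.3832, (cx,cy)=(0.6080,-0.7939)
member 3 (1-3): L=4.2090, (cx,cy)=(0.9983,-0.0575)
member 4 (2-3): L=3.2518, (cx,cy)=(0.6596,0.7516)
member 5 (2-4): L=4.0560, (cx,cy)=(1.0000,0.0000)
member 6 (3-4): L=3.1024, (cx,cy)=(0.6160,-0.7878)
solve A·x = −loads:
  F[0-1] = -1773.1091 N (compression)
  F[0-2] = +371.3084 N (tension)
  F[1-2] = +2019.7412 N (tension)
  F[1-3] = -2213.8325 N (compression)
  F[2-3] = +1692.1532 N (tension)
  F[2-4] = +1093.9651 N (tension)
  F[3-4] = -1776.0060 N (compression)
  Rx@0 = +610.8400 N
  Ry@0 = +1476.2454 N
  Ry@4 = +1399.0846 N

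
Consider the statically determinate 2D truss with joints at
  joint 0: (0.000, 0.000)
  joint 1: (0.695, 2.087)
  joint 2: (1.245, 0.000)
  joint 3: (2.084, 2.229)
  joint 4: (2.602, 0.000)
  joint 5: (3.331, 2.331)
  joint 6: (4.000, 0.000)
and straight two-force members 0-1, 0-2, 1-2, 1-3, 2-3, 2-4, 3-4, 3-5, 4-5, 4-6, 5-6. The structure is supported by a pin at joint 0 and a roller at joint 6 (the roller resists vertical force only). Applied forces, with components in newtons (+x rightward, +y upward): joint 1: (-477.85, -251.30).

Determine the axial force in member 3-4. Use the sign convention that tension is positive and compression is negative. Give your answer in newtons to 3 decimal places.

221.765

N=7 nodes, M=11 members, R=3 reactions → 2N=14, M+R=14
member 0 (0-1): L=2.1997, (cx,cy)=(0.3160,0.9488)
member 1 (0-2): L=1.2450, (cx,cy)=(1.0000,0.0000)
member 2 (1-2): L=2.1583, (cx,cy)=(0.2548,-0.9670)
member 3 (1-3): L=1.3962, (cx,cy)=(0.9948,0.1017)
member 4 (2-3): L=2.3817, (cx,cy)=(0.3523,0.9359)
member 5 (2-4): L=1.3570, (cx,cy)=(1.0000,0.0000)
member 6 (3-4): L=2.2884, (cx,cy)=(0.2264,-0.9740)
member 7 (3-5): L=1.2512, (cx,cy)=(0.9967,0.0815)
member 8 (4-5): L=2.4423, (cx,cy)=(0.2985,0.9544)
member 9 (4-6): L=1.3980, (cx,cy)=(1.0000,0.0000)
member 10 (5-6): L=2.4251, (cx,cy)=(0.2759,-0.9612)
solve A·x = −loads:
  F[0-1] = -481.6266 N (compression)
  F[0-2] = -325.6777 N (compression)
  F[1-2] = +240.6250 N (tension)
  F[1-3] = +265.7358 N (tension)
  F[2-3] = -248.6178 N (compression)
  F[2-4] = -176.7765 N (compression)
  F[3-4] = +221.7646 N (tension)
  F[3-5] = +127.0007 N (tension)
  F[4-5] = -226.3257 N (compression)
  F[4-6] = -59.0232 N (compression)
  F[5-6] = +213.9571 N (tension)
  Rx@0 = +477.8500 N
  Ry@0 = +456.9549 N
  Ry@6 = -205.6549 N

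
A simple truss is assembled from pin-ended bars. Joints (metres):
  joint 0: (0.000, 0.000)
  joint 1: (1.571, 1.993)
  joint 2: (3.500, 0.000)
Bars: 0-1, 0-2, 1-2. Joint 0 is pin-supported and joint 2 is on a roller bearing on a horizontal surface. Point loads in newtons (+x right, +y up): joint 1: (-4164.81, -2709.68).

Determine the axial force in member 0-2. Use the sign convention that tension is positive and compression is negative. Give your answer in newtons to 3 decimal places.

-1118.203

N=3 nodes, M=3 members, R=3 reactions → 2N=6, M+R=6
member 0 (0-1): L=2.5377, (cx,cy)=(0.6191,0.7853)
member 1 (0-2): L=3.5000, (cx,cy)=(1.0000,0.0000)
member 2 (1-2): L=2.7736, (cx,cy)=(0.6955,-0.7185)
solve A·x = −loads:
  F[0-1] = -4921.3722 N (compression)
  F[0-2] = -1118.2031 N (compression)
  F[1-2] = +1607.8253 N (tension)
  Rx@0 = +4164.8100 N
  Ry@0 = +3864.9826 N
  Ry@2 = -1155.3026 N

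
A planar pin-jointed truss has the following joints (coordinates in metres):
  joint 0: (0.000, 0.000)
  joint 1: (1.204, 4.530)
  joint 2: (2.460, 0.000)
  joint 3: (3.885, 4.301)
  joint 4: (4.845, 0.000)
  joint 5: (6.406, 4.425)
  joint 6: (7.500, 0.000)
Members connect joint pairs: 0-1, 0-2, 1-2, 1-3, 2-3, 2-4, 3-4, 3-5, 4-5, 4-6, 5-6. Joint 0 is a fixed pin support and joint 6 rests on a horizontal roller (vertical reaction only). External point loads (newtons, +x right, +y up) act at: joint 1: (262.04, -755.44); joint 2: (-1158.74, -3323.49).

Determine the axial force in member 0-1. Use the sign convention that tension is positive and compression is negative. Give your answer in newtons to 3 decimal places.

-2803.340

N=7 nodes, M=11 members, R=3 reactions → 2N=14, M+R=14
member 0 (0-1): L=4.6873, (cx,cy)=(0.2569,0.9664)
member 1 (0-2): L=2.4600, (cx,cy)=(1.0000,0.0000)
member 2 (1-2): L=4.7009, (cx,cy)=(0.2672,-0.9636)
member 3 (1-3): L=2.6908, (cx,cy)=(0.9964,-0.0851)
member 4 (2-3): L=4.5309, (cx,cy)=(0.3145,0.9493)
member 5 (2-4): L=2.3850, (cx,cy)=(1.0000,0.0000)
member 6 (3-4): L=4.4068, (cx,cy)=(0.2178,-0.9760)
member 7 (3-5): L=2.5240, (cx,cy)=(0.9988,0.0491)
member 8 (4-5): L=4.6923, (cx,cy)=(0.3327,0.9430)
member 9 (4-6): L=2.6550, (cx,cy)=(1.0000,0.0000)
member 10 (5-6): L=4.5582, (cx,cy)=(0.2400,-0.9708)
solve A·x = −loads:
  F[0-1] = -2803.3401 N (compression)
  F[0-2] = -176.6177 N (compression)
  F[1-2] = +2165.8976 N (tension)
  F[1-3] = -1566.4968 N (compression)
  F[2-3] = +1302.4226 N (tension)
  F[2-4] = +1151.1940 N (tension)
  F[3-4] = -1445.5007 N (compression)
  F[3-5] = -837.3123 N (compression)
  F[4-5] = +1495.9949 N (tension)
  F[4-6] = +338.6209 N (tension)
  F[5-6] = -1410.8883 N (compression)
  Rx@0 = +896.7000 N
  Ry@0 = +2709.2798 N
  Ry@6 = +1369.6502 N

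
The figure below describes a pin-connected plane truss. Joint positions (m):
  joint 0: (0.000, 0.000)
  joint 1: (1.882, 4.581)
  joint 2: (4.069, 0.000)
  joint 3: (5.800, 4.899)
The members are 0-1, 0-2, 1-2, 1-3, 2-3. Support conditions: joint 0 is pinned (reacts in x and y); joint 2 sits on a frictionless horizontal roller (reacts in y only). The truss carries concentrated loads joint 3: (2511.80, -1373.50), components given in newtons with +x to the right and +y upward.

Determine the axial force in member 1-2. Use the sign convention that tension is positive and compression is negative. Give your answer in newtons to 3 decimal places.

-3721.074

N=4 nodes, M=5 members, R=3 reactions → 2N=8, M+R=8
member 0 (0-1): L=4.9525, (cx,cy)=(0.3800,0.9250)
member 1 (0-2): L=4.0690, (cx,cy)=(1.0000,0.0000)
member 2 (1-2): L=5.0763, (cx,cy)=(0.4308,-0.9024)
member 3 (1-3): L=3.9309, (cx,cy)=(0.9967,0.0809)
member 4 (2-3): L=5.1958, (cx,cy)=(0.3332,0.9429)
solve A·x = −loads:
  F[0-1] = +3901.1127 N (tension)
  F[0-2] = +1029.3447 N (tension)
  F[1-2] = -3721.0743 N (compression)
  F[1-3] = +3095.7451 N (tension)
  F[2-3] = -1722.3306 N (compression)
  Rx@0 = -2511.8000 N
  Ry@0 = -3608.4632 N
  Ry@2 = +4981.9632 N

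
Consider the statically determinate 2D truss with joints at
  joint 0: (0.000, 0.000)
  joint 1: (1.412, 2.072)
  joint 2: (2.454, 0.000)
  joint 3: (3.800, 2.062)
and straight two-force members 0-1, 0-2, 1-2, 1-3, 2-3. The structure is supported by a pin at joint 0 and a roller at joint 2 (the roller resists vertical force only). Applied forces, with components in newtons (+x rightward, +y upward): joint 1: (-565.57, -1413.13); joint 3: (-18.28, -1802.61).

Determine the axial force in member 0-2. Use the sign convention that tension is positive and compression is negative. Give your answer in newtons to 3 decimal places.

-512.837

N=4 nodes, M=5 members, R=3 reactions → 2N=8, M+R=8
member 0 (0-1): L=2.5074, (cx,cy)=(0.5631,0.8264)
member 1 (0-2): L=2.4540, (cx,cy)=(1.0000,0.0000)
member 2 (1-2): L=2.3193, (cx,cy)=(0.4493,-0.8934)
member 3 (1-3): L=2.3880, (cx,cy)=(1.0000,-0.0042)
member 4 (2-3): L=2.4624, (cx,cy)=(0.5466,0.8374)
solve A·x = −loads:
  F[0-1] = -126.1027 N (compression)
  F[0-2] = -512.8367 N (compression)
  F[1-2] = -1470.5349 N (compression)
  F[1-3] = +1155.2517 N (tension)
  F[2-3] = -2146.8904 N (compression)
  Rx@0 = +583.8500 N
  Ry@0 = +104.2065 N
  Ry@2 = +3111.5335 N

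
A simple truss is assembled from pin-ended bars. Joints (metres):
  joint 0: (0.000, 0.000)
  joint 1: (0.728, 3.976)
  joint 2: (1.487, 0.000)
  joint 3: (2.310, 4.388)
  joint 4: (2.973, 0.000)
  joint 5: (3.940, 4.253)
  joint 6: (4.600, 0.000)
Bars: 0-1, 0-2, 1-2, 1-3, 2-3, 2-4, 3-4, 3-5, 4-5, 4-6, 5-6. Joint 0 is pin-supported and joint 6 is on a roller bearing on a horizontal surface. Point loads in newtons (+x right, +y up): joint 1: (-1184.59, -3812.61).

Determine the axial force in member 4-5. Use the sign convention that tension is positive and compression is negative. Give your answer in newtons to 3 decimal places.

N=7 nodes, M=11 members, R=3 reactions → 2N=14, M+R=14
member 0 (0-1): L=4.0421, (cx,cy)=(0.1801,0.9836)
member 1 (0-2): L=1.4870, (cx,cy)=(1.0000,0.0000)
member 2 (1-2): L=4.0478, (cx,cy)=(0.1875,-0.9823)
member 3 (1-3): L=1.6348, (cx,cy)=(0.9677,0.2520)
member 4 (2-3): L=4.4645, (cx,cy)=(0.1843,0.9829)
member 5 (2-4): L=1.4860, (cx,cy)=(1.0000,0.0000)
member 6 (3-4): L=4.4378, (cx,cy)=(0.1494,-0.9888)
member 7 (3-5): L=1.6356, (cx,cy)=(0.9966,-0.0825)
member 8 (4-5): L=4.3615, (cx,cy)=(0.2217,0.9751)
member 9 (4-6): L=1.6270, (cx,cy)=(1.0000,0.0000)
member 10 (5-6): L=4.3039, (cx,cy)=(0.1533,-0.9882)
solve A·x = −loads:
  F[0-1] = -4303.4938 N (compression)
  F[0-2] = -409.5115 N (compression)
  F[1-2] = +511.2617 N (tension)
  F[1-3] = +324.1070 N (tension)
  F[2-3] = -510.9500 N (compression)
  F[2-4] = -219.4553 N (compression)
  F[3-4] = +412.0581 N (tension)
  F[3-5] = +158.4352 N (tension)
  F[4-5] = -417.8324 N (compression)
  F[4-6] = -65.2568 N (compression)
  F[5-6] = +425.5441 N (tension)
  Rx@0 = +1184.5900 N
  Ry@0 = +4233.1208 N
  Ry@6 = -420.5108 N

-417.832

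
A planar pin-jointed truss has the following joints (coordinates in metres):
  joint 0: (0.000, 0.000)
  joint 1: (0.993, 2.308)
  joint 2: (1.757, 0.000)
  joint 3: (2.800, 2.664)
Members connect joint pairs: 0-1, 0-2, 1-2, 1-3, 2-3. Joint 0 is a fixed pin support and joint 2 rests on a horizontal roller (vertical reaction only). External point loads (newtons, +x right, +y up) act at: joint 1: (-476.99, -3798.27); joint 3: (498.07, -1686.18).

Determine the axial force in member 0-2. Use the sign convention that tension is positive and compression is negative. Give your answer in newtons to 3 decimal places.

N=4 nodes, M=5 members, R=3 reactions → 2N=8, M+R=8
member 0 (0-1): L=2.5126, (cx,cy)=(0.3952,0.9186)
member 1 (0-2): L=1.7570, (cx,cy)=(1.0000,0.0000)
member 2 (1-2): L=2.4312, (cx,cy)=(0.3143,-0.9493)
member 3 (1-3): L=1.8417, (cx,cy)=(0.9811,0.1933)
member 4 (2-3): L=2.8609, (cx,cy)=(0.3646,0.9312)
solve A·x = −loads:
  F[0-1] = -568.3085 N (compression)
  F[0-2] = +245.6845 N (tension)
  F[1-2] = -3190.6087 N (compression)
  F[1-3] = +1279.1674 N (tension)
  F[2-3] = -2076.3407 N (compression)
  Rx@0 = -21.0800 N
  Ry@0 = +522.0415 N
  Ry@2 = +4962.4085 N

245.685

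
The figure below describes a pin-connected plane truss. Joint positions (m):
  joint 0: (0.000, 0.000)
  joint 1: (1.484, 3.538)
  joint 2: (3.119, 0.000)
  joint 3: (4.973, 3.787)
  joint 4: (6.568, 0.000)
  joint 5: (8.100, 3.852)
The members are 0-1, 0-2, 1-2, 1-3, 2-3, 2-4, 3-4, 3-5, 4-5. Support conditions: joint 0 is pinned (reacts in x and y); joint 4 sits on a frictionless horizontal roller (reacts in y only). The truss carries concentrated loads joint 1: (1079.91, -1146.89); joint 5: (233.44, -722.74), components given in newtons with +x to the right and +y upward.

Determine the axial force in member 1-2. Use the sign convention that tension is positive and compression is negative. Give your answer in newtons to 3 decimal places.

N=6 nodes, M=9 members, R=3 reactions → 2N=12, M+R=12
member 0 (0-1): L=3.8366, (cx,cy)=(0.3868,0.9222)
member 1 (0-2): L=3.1190, (cx,cy)=(1.0000,0.0000)
member 2 (1-2): L=3.8975, (cx,cy)=(0.4195,-0.9078)
member 3 (1-3): L=3.4979, (cx,cy)=(0.9975,0.0712)
member 4 (2-3): L=4.2165, (cx,cy)=(0.4397,0.8981)
member 5 (2-4): L=3.4490, (cx,cy)=(1.0000,0.0000)
member 6 (3-4): L=4.1092, (cx,cy)=(0.3882,-0.9216)
member 7 (3-5): L=3.1277, (cx,cy)=(0.9998,0.0208)
member 8 (4-5): L=4.1455, (cx,cy)=(0.3696,0.9292)
solve A·x = −loads:
  F[0-1] = -0.5974 N (compression)
  F[0-2] = +1313.5811 N (tension)
  F[1-2] = -1304.7162 N (compression)
  F[1-3] = -534.1712 N (compression)
  F[2-3] = +1318.6816 N (tension)
  F[2-4] = +186.4271 N (tension)
  F[3-4] = -1232.0188 N (compression)
  F[3-5] = +525.3405 N (tension)
  F[4-5] = -789.5526 N (compression)
  Rx@0 = -1313.3500 N
  Ry@0 = +0.5509 N
  Ry@4 = +1869.0791 N

-1304.716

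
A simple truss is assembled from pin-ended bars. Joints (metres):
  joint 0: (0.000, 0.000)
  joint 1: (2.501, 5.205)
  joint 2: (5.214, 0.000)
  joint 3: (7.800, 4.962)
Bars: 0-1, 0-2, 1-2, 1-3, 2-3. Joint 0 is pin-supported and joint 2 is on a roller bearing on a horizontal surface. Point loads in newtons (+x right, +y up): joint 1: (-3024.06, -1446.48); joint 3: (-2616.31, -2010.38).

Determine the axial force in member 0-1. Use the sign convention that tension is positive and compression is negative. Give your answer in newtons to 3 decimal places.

-5840.428

N=4 nodes, M=5 members, R=3 reactions → 2N=8, M+R=8
member 0 (0-1): L=5.7747, (cx,cy)=(0.4331,0.9013)
member 1 (0-2): L=5.2140, (cx,cy)=(1.0000,0.0000)
member 2 (1-2): L=5.8696, (cx,cy)=(0.4622,-0.8868)
member 3 (1-3): L=5.3046, (cx,cy)=(0.9990,-0.0458)
member 4 (2-3): L=5.5954, (cx,cy)=(0.4622,0.8868)
solve A·x = −loads:
  F[0-1] = -5840.4277 N (compression)
  F[0-2] = -3110.8985 N (compression)
  F[1-2] = +4384.4808 N (tension)
  F[1-3] = -1533.5758 N (compression)
  F[2-3] = -2346.2382 N (compression)
  Rx@0 = +5640.3700 N
  Ry@0 = +5264.2539 N
  Ry@2 = -1807.3939 N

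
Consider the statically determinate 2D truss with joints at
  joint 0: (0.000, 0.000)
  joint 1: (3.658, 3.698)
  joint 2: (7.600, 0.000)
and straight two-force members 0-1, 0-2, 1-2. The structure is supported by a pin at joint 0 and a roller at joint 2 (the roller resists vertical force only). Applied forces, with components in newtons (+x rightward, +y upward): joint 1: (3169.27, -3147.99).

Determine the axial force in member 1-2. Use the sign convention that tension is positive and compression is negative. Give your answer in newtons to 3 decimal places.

N=3 nodes, M=3 members, R=3 reactions → 2N=6, M+R=6
member 0 (0-1): L=5.2016, (cx,cy)=(0.7033,0.7109)
member 1 (0-2): L=7.6000, (cx,cy)=(1.0000,0.0000)
member 2 (1-2): L=5.4051, (cx,cy)=(0.7293,-0.6842)
solve A·x = −loads:
  F[0-1] = -127.5951 N (compression)
  F[0-2] = +3259.0014 N (tension)
  F[1-2] = -4468.5608 N (compression)
  Rx@0 = -3169.2700 N
  Ry@0 = +90.7126 N
  Ry@2 = +3057.2774 N

-4468.561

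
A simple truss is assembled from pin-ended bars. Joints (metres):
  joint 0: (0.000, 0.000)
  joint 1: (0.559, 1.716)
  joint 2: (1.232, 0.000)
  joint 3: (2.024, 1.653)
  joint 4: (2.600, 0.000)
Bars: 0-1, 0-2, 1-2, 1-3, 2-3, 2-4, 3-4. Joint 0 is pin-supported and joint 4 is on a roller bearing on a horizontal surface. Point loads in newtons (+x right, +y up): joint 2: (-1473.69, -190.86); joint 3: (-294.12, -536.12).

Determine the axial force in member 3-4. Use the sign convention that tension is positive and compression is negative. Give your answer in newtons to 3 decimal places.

-339.713

N=5 nodes, M=7 members, R=3 reactions → 2N=10, M+R=10
member 0 (0-1): L=1.8048, (cx,cy)=(0.3097,0.9508)
member 1 (0-2): L=1.2320, (cx,cy)=(1.0000,0.0000)
member 2 (1-2): L=1.8433, (cx,cy)=(0.3651,-0.9310)
member 3 (1-3): L=1.4664, (cx,cy)=(0.9991,-0.0430)
member 4 (2-3): L=1.8329, (cx,cy)=(0.4321,0.9018)
member 5 (2-4): L=1.3680, (cx,cy)=(1.0000,0.0000)
member 6 (3-4): L=1.7505, (cx,cy)=(0.3291,-0.9443)
solve A·x = −loads:
  F[0-1] = -427.1939 N (compression)
  F[0-2] = -1635.4920 N (compression)
  F[1-2] = +450.0087 N (tension)
  F[1-3] = -296.8971 N (compression)
  F[2-3] = -252.9095 N (compression)
  F[2-4] = +111.7832 N (tension)
  F[3-4] = -339.7127 N (compression)
  Rx@0 = +1767.8100 N
  Ry@0 = +406.1854 N
  Ry@4 = +320.7946 N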